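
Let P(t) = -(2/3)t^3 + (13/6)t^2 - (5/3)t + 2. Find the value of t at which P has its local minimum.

1/2

P'(t) = -2t^2 + (13/3)t - 5/3 = 0 at t = 1/2, 5/3.
Second-derivative test with P''(t) = -4t + 13/3: P''(1/2) = 7/3 > 0 ⇒ local minimum; P''(5/3) = -7/3 < 0 ⇒ local maximum.
So the local minimum value is P(1/2) = 13/8.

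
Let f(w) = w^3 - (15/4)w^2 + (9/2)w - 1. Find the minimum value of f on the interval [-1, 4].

-41/4

Differentiating, f'(w) = 3w^2 - (15/2)w + 9/2; which vanishes at w = 1 and w = 3/2.
Candidates: f(-1) = -41/4, f(1) = 3/4, f(3/2) = 11/16, f(4) = 21.
So the minimum is f(-1) = -41/4.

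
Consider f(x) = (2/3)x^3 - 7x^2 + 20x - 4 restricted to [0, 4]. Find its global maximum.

Differentiating, f'(x) = 2x^2 - 14x + 20; whose only zero in [0, 4] is x = 2.
Evaluating at the critical points and endpoints: f(0) = -4,  f(2) = 40/3,  f(4) = 20/3.
Hence the absolute maximum is 40/3 at x = 2.

40/3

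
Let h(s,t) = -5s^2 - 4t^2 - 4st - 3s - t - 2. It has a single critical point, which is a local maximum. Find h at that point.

-99/64

∂h/∂s = -10s - 4t - 3 = 0 and ∂h/∂t = -4s - 8t - 1 = 0, so (s, t) = (-5/16, 1/32).
The Hessian has h_{ss} = -10, h_{tt} = -8, h_{st} = -4, giving D = 64 > 0 with h_{ss} < 0, so the point is a local maximum.
h(-5/16, 1/32) = -99/64.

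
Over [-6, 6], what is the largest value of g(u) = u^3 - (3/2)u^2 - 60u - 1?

151

g'(u) = 3u^2 - 3u - 60, which vanishes at u = -4 and u = 5.
Candidates: g(-6) = 89; g(-4) = 151; g(5) = -427/2; g(6) = -199.
Hence the absolute maximum is 151 at u = -4.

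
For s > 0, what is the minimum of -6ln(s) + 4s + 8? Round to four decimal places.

11.5672

h'(s) = -6/s + 4 = 0 gives s = 3/2.
h''(s) = 6/s², which is positive for s > 0, so this is a local minimum.
h(3/2) = -6·ln(3/2) + 6 + 8 ≈ 11.5672.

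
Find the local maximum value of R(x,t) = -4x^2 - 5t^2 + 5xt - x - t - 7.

-371/55

∂R/∂x = -8x + 5t - 1 = 0 and ∂R/∂t = 5x - 10t - 1 = 0, so (x, t) = (-3/11, -13/55).
The Hessian has R_{xx} = -8, R_{tt} = -10, R_{xt} = 5, giving D = 55 > 0 with R_{xx} < 0, so the point is a local maximum.
R(-3/11, -13/55) = -371/55.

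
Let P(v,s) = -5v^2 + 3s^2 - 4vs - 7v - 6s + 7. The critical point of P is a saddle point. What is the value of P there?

667/76

∂P/∂v = -10v - 4s - 7 = 0 and ∂P/∂s = -4v + 6s - 6 = 0, so (v, s) = (-33/38, 8/19).
The Hessian has P_{vv} = -10, P_{ss} = 6, P_{vs} = -4, giving D = -76 < 0, so the point is a saddle point.
P(-33/38, 8/19) = 667/76.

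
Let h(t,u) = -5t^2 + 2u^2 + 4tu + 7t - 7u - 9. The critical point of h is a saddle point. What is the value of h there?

∂h/∂t = -10t + 4u + 7 = 0 and ∂h/∂u = 4t + 4u - 7 = 0, so (t, u) = (1, 3/4).
The Hessian has h_{tt} = -10, h_{uu} = 4, h_{tu} = 4, giving D = -56 < 0, so the point is a saddle point.
h(1, 3/4) = -65/8.

-65/8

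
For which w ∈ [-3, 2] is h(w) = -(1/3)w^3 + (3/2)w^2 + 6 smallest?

Differentiating, h'(w) = -w^2 + 3w; whose only zero in [-3, 2] is w = 0.
Candidates: h(-3) = 57/2,  h(0) = 6,  h(2) = 28/3.
Hence the absolute minimum is 6 at w = 0.

0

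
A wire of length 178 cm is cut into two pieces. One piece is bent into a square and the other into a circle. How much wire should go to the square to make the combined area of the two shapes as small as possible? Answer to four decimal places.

99.6976

Let x be the length used for the square. Square side x/4; circle radius (178−x)/(2π).
A(x) = (x/4)² + π·((178−x)/(2π))² = x²/16 + (178−x)²/(4π) for 0 ≤ x ≤ 178. A'(x) = x/8 − (178−x)/(2π) = 0 gives x = 4·178/(π+4) ≈ 99.6976.
A'' = 1/8 + 1/(2π) > 0, so this gives the minimum combined area; x ≈ 99.6976 cm to the square.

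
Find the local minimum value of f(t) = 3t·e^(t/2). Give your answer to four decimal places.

By the product rule, f'(t) = ((3/2)t + 3)·e^(t/2). Since e^(t/2) > 0, the only critical point is t = -2.
f''(-2) has the same sign as 3/2 > 0, so this is a local minimum.
f(-2) = (-6)·e^(-1) ≈ -2.2073.

-2.2073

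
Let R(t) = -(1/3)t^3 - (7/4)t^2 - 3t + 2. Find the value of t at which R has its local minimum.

Critical points: R'(t) = -t^2 - (7/2)t - 3 vanishes at t = -2, -3/2.
R''(t) = -2t - 7/2. R''(-2) = 1/2 > 0 ⇒ local minimum; R''(-3/2) = -1/2 < 0 ⇒ local maximum.
Thus R has its local minimum at t = -2, with value 11/3.

-2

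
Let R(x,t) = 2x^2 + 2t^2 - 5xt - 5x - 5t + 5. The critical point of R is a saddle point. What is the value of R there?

∂R/∂x = 4x - 5t - 5 = 0 and ∂R/∂t = -5x + 4t - 5 = 0, so (x, t) = (-5, -5).
The Hessian has R_{xx} = 4, R_{tt} = 4, R_{xt} = -5, giving D = -9 < 0, so the point is a saddle point.
R(-5, -5) = 30.

30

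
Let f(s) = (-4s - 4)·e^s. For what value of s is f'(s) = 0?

Differentiating with the product rule gives f'(s) = (-4s - 8)·e^s. Since e^s > 0, the only critical point is s = -2.
f''(-2) has the same sign as -4 < 0, so this is a local maximum.
f(-2) = (4)·e^(-2) ≈ 0.5413.

-2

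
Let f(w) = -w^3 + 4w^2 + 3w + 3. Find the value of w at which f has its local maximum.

3

Critical points: f'(w) = -3w^2 + 8w + 3 vanishes at w = -1/3, 3.
Since f''(w) = -6w + 8, we get f''(-1/3) = 10 > 0 ⇒ local minimum; f''(3) = -10 < 0 ⇒ local maximum.
Thus f has its local maximum at w = 3, with value 21.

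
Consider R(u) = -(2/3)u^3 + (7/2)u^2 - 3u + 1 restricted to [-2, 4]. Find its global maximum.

The derivative is -2u^2 + 7u - 3, which vanishes at u = 1/2 and u = 3.
Evaluating at the critical points and endpoints: R(-2) = 79/3,  R(1/2) = 7/24,  R(3) = 11/2,  R(4) = 7/3.
So the maximum is R(-2) = 79/3.

79/3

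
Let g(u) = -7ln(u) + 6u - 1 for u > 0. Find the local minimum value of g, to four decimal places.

g'(u) = -7/u + 6 = 0 gives u = 7/6.
g''(u) = 7/u², which is positive for u > 0, so this is a local minimum.
g(7/6) = -7·ln(7/6) + 7 - 1 ≈ 4.9209.

4.9209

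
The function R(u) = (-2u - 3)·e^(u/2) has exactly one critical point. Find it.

Differentiating with the product rule gives R'(u) = (-u - 7/2)·e^(u/2). Since e^(u/2) > 0, the only critical point is u = -7/2.
R''(-7/2) has the same sign as -1 < 0, so this is a local maximum.
R(-7/2) = (4)·e^(-7/4) ≈ 0.6951.

-7/2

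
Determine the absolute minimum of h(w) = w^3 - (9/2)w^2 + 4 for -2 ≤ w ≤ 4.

Differentiating, h'(w) = 3w^2 - 9w; which vanishes at w = 0 and w = 3.
Candidates: h(-2) = -22; h(0) = 4; h(3) = -19/2; h(4) = -4.
Hence the absolute minimum is -22 at w = -2.

-22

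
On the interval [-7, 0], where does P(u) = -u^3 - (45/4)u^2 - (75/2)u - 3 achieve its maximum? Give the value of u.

Differentiating, P'(u) = -3u^2 - (45/2)u - 75/2; which vanishes at u = -5 and u = -5/2.
Compare values at every candidate in [-7, 0]: P(-7) = 205/4; P(-5) = 113/4; P(-5/2) = 577/16; P(0) = -3.
The maximum over the interval is 205/4, attained at u = -7.

-7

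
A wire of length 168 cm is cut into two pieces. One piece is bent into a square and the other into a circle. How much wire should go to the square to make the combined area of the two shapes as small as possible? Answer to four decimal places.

94.0967

Let x be the length used for the square. Square side x/4; circle radius (168−x)/(2π).
A(x) = (x/4)² + π·((168−x)/(2π))² = x²/16 + (168−x)²/(4π) for 0 ≤ x ≤ 168. A'(x) = x/8 − (168−x)/(2π) = 0 gives x = 4·168/(π+4) ≈ 94.0967.
A'' = 1/8 + 1/(2π) > 0, so this gives the minimum combined area; x ≈ 94.0967 cm to the square.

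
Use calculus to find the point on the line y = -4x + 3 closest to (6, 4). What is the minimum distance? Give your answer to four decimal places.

6.0634

Minimize D(x)^2 = (x - 6)^2 + (-4x - 1)^2.
d/dx[D^2] = 2(x - 6) + 2·(-4)·(-4x - 1) = 0 ⇒ x = 2/17.
Then y = 43/17 and the distance is √(625/17) ≈ 6.0634.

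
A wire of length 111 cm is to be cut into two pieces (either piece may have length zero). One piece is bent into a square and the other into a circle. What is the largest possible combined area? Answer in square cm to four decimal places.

Let x be the length used for the square. Square side x/4; circle radius (111−x)/(2π).
A(x) = (x/4)² + π·((111−x)/(2π))² = x²/16 + (111−x)²/(4π) for 0 ≤ x ≤ 111. A'(x) = x/8 − (111−x)/(2π) = 0 gives x = 4·111/(π+4) ≈ 62.1710.
A'' > 0, so the interior critical point is a minimum; the maximum is at an endpoint. A(0) = 980.4740 and A(111) = 770.0625, so the largest area is 980.4740.

980.4740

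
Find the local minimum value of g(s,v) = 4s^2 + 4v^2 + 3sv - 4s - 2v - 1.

∂g/∂s = 8s + 3v - 4 = 0 and ∂g/∂v = 3s + 8v - 2 = 0, so (s, v) = (26/55, 4/55).
The Hessian has g_{ss} = 8, g_{vv} = 8, g_{sv} = 3, giving D = 55 > 0 with g_{ss} > 0, so the point is a local minimum.
g(26/55, 4/55) = -111/55.

-111/55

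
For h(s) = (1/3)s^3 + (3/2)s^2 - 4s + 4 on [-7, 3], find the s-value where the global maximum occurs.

-4

h'(s) = s^2 + 3s - 4, which vanishes at s = -4 and s = 1.
Evaluating at the critical points and endpoints: h(-7) = -53/6; h(-4) = 68/3; h(1) = 11/6; h(3) = 29/2.
The maximum over the interval is 68/3, attained at s = -4.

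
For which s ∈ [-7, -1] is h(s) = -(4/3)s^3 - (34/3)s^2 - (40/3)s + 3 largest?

-1

The derivative is -4s^2 - (68/3)s - 40/3, whose only zero in [-7, -1] is s = -5.
Candidates: h(-7) = -5/3, h(-5) = -47, h(-1) = 19/3.
The maximum over the interval is 19/3, attained at s = -1.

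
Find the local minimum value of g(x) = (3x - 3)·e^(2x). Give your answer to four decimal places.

g'(x) = 3·e^(2x) + (3x - 3)·2·e^(2x) = (6x - 3)·e^(2x). Since e^(2x) > 0, the only critical point is x = 1/2.
g''(1/2) has the same sign as 6 > 0, so this is a local minimum.
g(1/2) = (-3/2)·e^(1) ≈ -4.0774.

-4.0774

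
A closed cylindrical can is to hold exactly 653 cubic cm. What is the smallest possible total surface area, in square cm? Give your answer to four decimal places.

With radius r and height h, πr²h = 653 so h = 653/(πr²), and S(r) = 2πr² + 2πrh = 2πr² + 2·653/r.
S'(r) = 4πr − 2·653/r² = 0 ⇒ r³ = 653/(2π), so r ≈ 4.7016 and h = 2r ≈ 9.4032.
S''(r) = 4π + 4·653/r³ > 0, so this is the minimum; S ≈ 416.6679.

416.6679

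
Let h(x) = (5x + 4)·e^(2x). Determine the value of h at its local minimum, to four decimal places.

-0.1857

h'(x) = 5·e^(2x) + (5x + 4)·2·e^(2x) = (10x + 13)·e^(2x). Since e^(2x) > 0, the only critical point is x = -13/10.
h''(-13/10) has the same sign as 10 > 0, so this is a local minimum.
h(-13/10) = (-5/2)·e^(-13/5) ≈ -0.1857.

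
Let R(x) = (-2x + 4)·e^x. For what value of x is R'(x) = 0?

1

By the product rule, R'(x) = (-2x + 2)·e^x. Since e^x > 0, the only critical point is x = 1.
R''(1) has the same sign as -2 < 0, so this is a local maximum.
R(1) = (2)·e^(1) ≈ 5.4366.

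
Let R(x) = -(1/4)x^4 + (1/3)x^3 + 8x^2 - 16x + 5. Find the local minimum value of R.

-35/12

Critical points: R'(x) = -x^3 + x^2 + 16x - 16 vanishes at x = -4, 1, 4.
R''(x) = -3x^2 + 2x + 16. R''(-4) = -40 < 0 ⇒ local maximum; R''(1) = 15 > 0 ⇒ local minimum; R''(4) = -24 < 0 ⇒ local maximum.
Thus R has its local minimum at x = 1, with value -35/12.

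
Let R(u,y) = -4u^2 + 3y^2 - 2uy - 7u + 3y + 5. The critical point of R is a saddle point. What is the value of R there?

∂R/∂u = -8u - 2y - 7 = 0 and ∂R/∂y = -2u + 6y + 3 = 0, so (u, y) = (-9/13, -19/26).
The Hessian has R_{uu} = -8, R_{yy} = 6, R_{uy} = -2, giving D = -52 < 0, so the point is a saddle point.
R(-9/13, -19/26) = 329/52.

329/52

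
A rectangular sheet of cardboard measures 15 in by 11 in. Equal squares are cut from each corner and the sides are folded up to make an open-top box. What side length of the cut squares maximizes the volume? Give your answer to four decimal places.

2.0911

With cut size x, the volume is V(x) = x(15 − 2x)(11 − 2x) for 0 < x < 5.5.
V'(x) = 12x^2 − 104x + 165. Setting V'(x) = 0 gives x ≈ 2.0911 (the root in (0, 5.5)).
V''(x) = 24x − 104 is negative there, so this is the maximum; V ≈ 154.2261.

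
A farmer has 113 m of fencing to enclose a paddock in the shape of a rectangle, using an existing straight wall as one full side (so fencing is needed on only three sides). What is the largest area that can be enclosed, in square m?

Let the sides perpendicular to the wall have length x and the parallel side y, so 2x + y = 113 and the area is A = xy = x(113 − 2x).
A'(x) = 113 − 4x = 0 gives x = 113/4, and A''(x) = −4 < 0 confirms a maximum.
Then y = 113 − 2·113/4 = 113/2 and A = 12769/8.

12769/8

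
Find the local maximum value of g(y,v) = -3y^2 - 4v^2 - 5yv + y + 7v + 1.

∂g/∂y = -6y - 5v + 1 = 0 and ∂g/∂v = -5y - 8v + 7 = 0, so (y, v) = (-27/23, 37/23).
The Hessian has g_{yy} = -6, g_{vv} = -8, g_{yv} = -5, giving D = 23 > 0 with g_{yy} < 0, so the point is a local maximum.
g(-27/23, 37/23) = 139/23.

139/23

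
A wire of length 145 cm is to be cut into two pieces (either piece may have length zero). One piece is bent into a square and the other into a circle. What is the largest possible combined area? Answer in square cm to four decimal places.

1673.1163

Let x be the length used for the square. Square side x/4; circle radius (145−x)/(2π).
A(x) = (x/4)² + π·((145−x)/(2π))² = x²/16 + (145−x)²/(4π) for 0 ≤ x ≤ 145. A'(x) = x/8 − (145−x)/(2π) = 0 gives x = 4·145/(π+4) ≈ 81.2144.
A'' > 0, so the interior critical point is a minimum; the maximum is at an endpoint. A(0) = 1673.1163 and A(145) = 1314.0625, so the largest area is 1673.1163.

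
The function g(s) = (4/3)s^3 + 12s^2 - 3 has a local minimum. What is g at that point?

-3

Critical points: g'(s) = 4s^2 + 24s vanishes at s = -6, 0.
Since g''(s) = 8s + 24, we get g''(-6) = -24 < 0 ⇒ local maximum; g''(0) = 24 > 0 ⇒ local minimum.
Thus g has its local minimum at s = 0, with value -3.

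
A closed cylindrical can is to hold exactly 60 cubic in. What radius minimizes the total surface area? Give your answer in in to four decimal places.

2.1216

With radius r and height h, πr²h = 60 so h = 60/(πr²), and S(r) = 2πr² + 2πrh = 2πr² + 2·60/r.
S'(r) = 4πr − 2·60/r² = 0 ⇒ r³ = 60/(2π), so r ≈ 2.1216 and h = 2r ≈ 4.2431.
S''(r) = 4π + 4·60/r³ > 0, so this is the minimum; S ≈ 84.8429.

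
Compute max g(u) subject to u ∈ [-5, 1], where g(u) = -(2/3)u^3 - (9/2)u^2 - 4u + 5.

143/24

Differentiating, g'(u) = -2u^2 - 9u - 4; which vanishes at u = -4 and u = -1/2.
Candidates: g(-5) = -25/6,  g(-4) = -25/3,  g(-1/2) = 143/24,  g(1) = -25/6.
Hence the absolute maximum is 143/24 at u = -1/2.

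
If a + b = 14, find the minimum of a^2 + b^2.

With a + b = 14, a^2 + b^2 = a^2 + (14 − a)^2.
The derivative 2a − 2(14 − a) = 4a − 28 vanishes at a = 7; second derivative 4 > 0, a minimum.
The minimum is 2·(7)^2 = 98.

98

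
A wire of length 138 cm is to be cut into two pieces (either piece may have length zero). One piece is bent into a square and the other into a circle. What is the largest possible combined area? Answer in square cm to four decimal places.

1515.4734

Let x be the length used for the square. Square side x/4; circle radius (138−x)/(2π).
A(x) = (x/4)² + π·((138−x)/(2π))² = x²/16 + (138−x)²/(4π) for 0 ≤ x ≤ 138. A'(x) = x/8 − (138−x)/(2π) = 0 gives x = 4·138/(π+4) ≈ 77.2937.
A'' > 0, so the interior critical point is a minimum; the maximum is at an endpoint. A(0) = 1515.4734 and A(138) = 1190.2500, so the largest area is 1515.4734.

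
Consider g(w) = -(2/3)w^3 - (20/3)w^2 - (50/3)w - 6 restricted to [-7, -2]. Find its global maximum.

The derivative is -2w^2 - (40/3)w - 50/3, whose only zero in [-7, -2] is w = -5.
Candidates: g(-7) = 38/3,  g(-5) = -6,  g(-2) = 6.
The maximum over the interval is 38/3, attained at w = -7.

38/3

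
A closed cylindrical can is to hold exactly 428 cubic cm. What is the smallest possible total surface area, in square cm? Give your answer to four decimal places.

314.3960

With radius r and height h, πr²h = 428 so h = 428/(πr²), and S(r) = 2πr² + 2πrh = 2πr² + 2·428/r.
S'(r) = 4πr − 2·428/r² = 0 ⇒ r³ = 428/(2π), so r ≈ 4.0840 and h = 2r ≈ 8.1680.
S''(r) = 4π + 4·428/r³ > 0, so this is the minimum; S ≈ 314.3960.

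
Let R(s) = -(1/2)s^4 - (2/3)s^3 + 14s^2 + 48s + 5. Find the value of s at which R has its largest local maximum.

R'(s) = -2s^3 - 2s^2 + 28s + 48 = 0 at s = -3, -2, 4.
Second-derivative test with R''(s) = -6s^2 - 4s + 28: R''(-3) = -14 < 0 ⇒ local maximum; R''(-2) = 12 > 0 ⇒ local minimum; R''(4) = -84 < 0 ⇒ local maximum.
The largest local maximum is R(4) = 751/3.

4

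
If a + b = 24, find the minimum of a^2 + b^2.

With a + b = 24, a^2 + b^2 = a^2 + (24 − a)^2.
The derivative 2a − 2(24 − a) = 4a − 48 vanishes at a = 12; second derivative 4 > 0, a minimum.
The minimum is 2·(12)^2 = 288.

288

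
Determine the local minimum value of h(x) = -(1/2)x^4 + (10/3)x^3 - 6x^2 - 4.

h'(x) = -2x^3 + 10x^2 - 12x = 0 at x = 0, 2, 3.
Second-derivative test with h''(x) = -6x^2 + 20x - 12: h''(0) = -12 < 0 ⇒ local maximum; h''(2) = 4 > 0 ⇒ local minimum; h''(3) = -6 < 0 ⇒ local maximum.
Thus h has its local minimum at x = 2, with value -28/3.

-28/3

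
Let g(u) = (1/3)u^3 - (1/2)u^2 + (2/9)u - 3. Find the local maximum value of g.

g'(u) = u^2 - u + 2/9 = 0 at u = 1/3, 2/3.
Second-derivative test with g''(u) = 2u - 1: g''(1/3) = -1/3 < 0 ⇒ local maximum; g''(2/3) = 1/3 > 0 ⇒ local minimum.
The local maximum is g(1/3) = -481/162.

-481/162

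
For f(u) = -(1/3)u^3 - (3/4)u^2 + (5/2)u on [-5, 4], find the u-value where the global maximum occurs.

The derivative is -u^2 - (3/2)u + 5/2, which vanishes at u = -5/2 and u = 1.
Compare values at every candidate in [-5, 4]: f(-5) = 125/12; f(-5/2) = -275/48; f(1) = 17/12; f(4) = -70/3.
The maximum over the interval is 125/12, attained at u = -5.

-5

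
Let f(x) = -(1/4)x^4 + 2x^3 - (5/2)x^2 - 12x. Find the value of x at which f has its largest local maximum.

-1

Critical points: f'(x) = -x^3 + 6x^2 - 5x - 12 vanishes at x = -1, 3, 4.
Second-derivative test with f''(x) = -3x^2 + 12x - 5: f''(-1) = -20 < 0 ⇒ local maximum; f''(3) = 4 > 0 ⇒ local minimum; f''(4) = -5 < 0 ⇒ local maximum.
Thus f has its largest local maximum at x = -1, with value 29/4.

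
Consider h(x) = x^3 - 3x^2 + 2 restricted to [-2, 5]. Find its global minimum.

-18

The derivative is 3x^2 - 6x, which vanishes at x = 0 and x = 2.
Candidates: h(-2) = -18,  h(0) = 2,  h(2) = -2,  h(5) = 52.
Hence the absolute minimum is -18 at x = -2.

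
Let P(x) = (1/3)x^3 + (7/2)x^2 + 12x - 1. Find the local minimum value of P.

Critical points: P'(x) = x^2 + 7x + 12 vanishes at x = -4, -3.
Since P''(x) = 2x + 7, we get P''(-4) = -1 < 0 ⇒ local maximum; P''(-3) = 1 > 0 ⇒ local minimum.
Thus P has its local minimum at x = -3, with value -29/2.

-29/2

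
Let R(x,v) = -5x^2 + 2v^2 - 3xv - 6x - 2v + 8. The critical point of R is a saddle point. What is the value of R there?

480/49

∂R/∂x = -10x - 3v - 6 = 0 and ∂R/∂v = -3x + 4v - 2 = 0, so (x, v) = (-30/49, 2/49).
The Hessian has R_{xx} = -10, R_{vv} = 4, R_{xv} = -3, giving D = -49 < 0, so the point is a saddle point.
R(-30/49, 2/49) = 480/49.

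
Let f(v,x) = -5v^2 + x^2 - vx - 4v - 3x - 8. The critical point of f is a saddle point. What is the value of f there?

∂f/∂v = -10v - x - 4 = 0 and ∂f/∂x = -v + 2x - 3 = 0, so (v, x) = (-11/21, 26/21).
The Hessian has f_{vv} = -10, f_{xx} = 2, f_{vx} = -1, giving D = -21 < 0, so the point is a saddle point.
f(-11/21, 26/21) = -185/21.

-185/21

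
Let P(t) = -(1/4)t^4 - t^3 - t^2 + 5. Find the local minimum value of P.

19/4

Critical points: P'(t) = -t^3 - 3t^2 - 2t vanishes at t = -2, -1, 0.
Since P''(t) = -3t^2 - 6t - 2, we get P''(-2) = -2 < 0 ⇒ local maximum; P''(-1) = 1 > 0 ⇒ local minimum; P''(0) = -2 < 0 ⇒ local maximum.
So the local minimum value is P(-1) = 19/4.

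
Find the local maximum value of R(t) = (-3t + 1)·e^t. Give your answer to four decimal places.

1.5403

R'(t) = (-3)·e^t + (-3t + 1)·1·e^t = (-3t - 2)·e^t. Since e^t > 0, the only critical point is t = -2/3.
R''(-2/3) has the same sign as -3 < 0, so this is a local maximum.
R(-2/3) = (3)·e^(-2/3) ≈ 1.5403.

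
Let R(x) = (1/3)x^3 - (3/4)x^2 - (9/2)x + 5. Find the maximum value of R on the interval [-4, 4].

Differentiating, R'(x) = x^2 - (3/2)x - 9/2; which vanishes at x = -3/2 and x = 3.
Compare values at every candidate in [-4, 4]: R(-4) = -31/3,  R(-3/2) = 143/16,  R(3) = -25/4,  R(4) = -11/3.
The maximum over the interval is 143/16, attained at x = -3/2.

143/16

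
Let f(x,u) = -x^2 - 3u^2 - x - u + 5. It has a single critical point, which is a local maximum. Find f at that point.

16/3

∂f/∂x = -2x - 1 = 0 and ∂f/∂u = -6u - 1 = 0, so (x, u) = (-1/2, -1/6).
The Hessian has f_{xx} = -2, f_{uu} = -6, f_{xu} = 0, giving D = 12 > 0 with f_{xx} < 0, so the point is a local maximum.
f(-1/2, -1/6) = 16/3.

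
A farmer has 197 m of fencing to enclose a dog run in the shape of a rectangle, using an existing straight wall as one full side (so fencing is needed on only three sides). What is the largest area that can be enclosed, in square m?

38809/8

Let the sides perpendicular to the wall have length x and the parallel side y, so 2x + y = 197 and the area is A = xy = x(197 − 2x).
A'(x) = 197 − 4x = 0 gives x = 197/4, and A''(x) = −4 < 0 confirms a maximum.
Then y = 197 − 2·197/4 = 197/2 and A = 38809/8.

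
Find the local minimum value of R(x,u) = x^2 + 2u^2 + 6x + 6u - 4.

∂R/∂x = 2x + 6 = 0 and ∂R/∂u = 4u + 6 = 0, so (x, u) = (-3, -3/2).
The Hessian has R_{xx} = 2, R_{uu} = 4, R_{xu} = 0, giving D = 8 > 0 with R_{xx} > 0, so the point is a local minimum.
R(-3, -3/2) = -35/2.

-35/2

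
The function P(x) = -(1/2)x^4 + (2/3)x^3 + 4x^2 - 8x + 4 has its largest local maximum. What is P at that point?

P'(x) = -2x^3 + 2x^2 + 8x - 8. Setting P'(x) = 0 gives x ∈ {-2, 1, 2}.
Second-derivative test with P''(x) = -6x^2 + 4x + 8: P''(-2) = -24 < 0 ⇒ local maximum; P''(1) = 6 > 0 ⇒ local minimum; P''(2) = -8 < 0 ⇒ local maximum.
So the largest local maximum value is P(-2) = 68/3.

68/3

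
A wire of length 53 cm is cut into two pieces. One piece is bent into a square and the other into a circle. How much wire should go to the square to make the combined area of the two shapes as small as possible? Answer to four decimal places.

Let x be the length used for the square. Square side x/4; circle radius (53−x)/(2π).
A(x) = (x/4)² + π·((53−x)/(2π))² = x²/16 + (53−x)²/(4π) for 0 ≤ x ≤ 53. A'(x) = x/8 − (53−x)/(2π) = 0 gives x = 4·53/(π+4) ≈ 29.6853.
A'' = 1/8 + 1/(2π) > 0, so this gives the minimum combined area; x ≈ 29.6853 cm to the square.

29.6853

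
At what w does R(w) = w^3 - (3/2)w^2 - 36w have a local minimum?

4

Critical points: R'(w) = 3w^2 - 3w - 36 vanishes at w = -3, 4.
Since R''(w) = 6w - 3, we get R''(-3) = -21 < 0 ⇒ local maximum; R''(4) = 21 > 0 ⇒ local minimum.
Thus R has its local minimum at w = 4, with value -104.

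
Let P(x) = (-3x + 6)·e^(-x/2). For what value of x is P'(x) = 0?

4

Differentiating with the product rule gives P'(x) = ((3/2)x - 6)·e^(-x/2). Since e^(-x/2) > 0, the only critical point is x = 4.
P''(4) has the same sign as 3/2 > 0, so this is a local minimum.
P(4) = (-6)·e^(-2) ≈ -0.8120.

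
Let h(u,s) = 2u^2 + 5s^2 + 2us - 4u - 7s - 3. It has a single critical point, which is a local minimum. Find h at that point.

∂h/∂u = 4u + 2s - 4 = 0 and ∂h/∂s = 2u + 10s - 7 = 0, so (u, s) = (13/18, 5/9).
The Hessian has h_{uu} = 4, h_{ss} = 10, h_{us} = 2, giving D = 36 > 0 with h_{uu} > 0, so the point is a local minimum.
h(13/18, 5/9) = -115/18.

-115/18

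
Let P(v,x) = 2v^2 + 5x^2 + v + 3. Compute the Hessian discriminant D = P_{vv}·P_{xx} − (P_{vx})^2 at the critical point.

40

∂P/∂v = 4v + 1 = 0 and ∂P/∂x = 10x = 0, so (v, x) = (-1/4, 0).
The Hessian has P_{vv} = 4, P_{xx} = 10, P_{vx} = 0, giving D = 40 > 0 with P_{vv} > 0, so the point is a local minimum.
D = (4)·(10) − (0)^2 = 40.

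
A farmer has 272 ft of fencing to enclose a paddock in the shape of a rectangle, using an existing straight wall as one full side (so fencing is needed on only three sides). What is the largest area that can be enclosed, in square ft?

Let the sides perpendicular to the wall have length x and the parallel side y, so 2x + y = 272 and the area is A = xy = x(272 − 2x).
A'(x) = 272 − 4x = 0 gives x = 68, and A''(x) = −4 < 0 confirms a maximum.
Then y = 272 − 2·68 = 136 and A = 9248.

9248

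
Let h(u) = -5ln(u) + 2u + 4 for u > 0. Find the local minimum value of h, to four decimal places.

4.4185

h'(u) = -5/u + 2 = 0 gives u = 5/2.
h''(u) = 5/u², which is positive for u > 0, so this is a local minimum.
h(5/2) = -5·ln(5/2) + 5 + 4 ≈ 4.4185.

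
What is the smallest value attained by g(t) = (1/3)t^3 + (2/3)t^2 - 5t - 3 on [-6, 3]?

-21

The derivative is t^2 + (4/3)t - 5, which vanishes at t = -3 and t = 5/3.
Candidates: g(-6) = -21; g(-3) = 9; g(5/3) = -643/81; g(3) = -3.
The minimum over the interval is -21, attained at t = -6.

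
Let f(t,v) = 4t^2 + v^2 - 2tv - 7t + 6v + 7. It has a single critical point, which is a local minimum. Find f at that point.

-25/12

∂f/∂t = 8t - 2v - 7 = 0 and ∂f/∂v = -2t + 2v + 6 = 0, so (t, v) = (1/6, -17/6).
The Hessian has f_{tt} = 8, f_{vv} = 2, f_{tv} = -2, giving D = 12 > 0 with f_{tt} > 0, so the point is a local minimum.
f(1/6, -17/6) = -25/12.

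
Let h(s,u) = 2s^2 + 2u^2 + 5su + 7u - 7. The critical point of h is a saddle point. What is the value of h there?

∂h/∂s = 4s + 5u = 0 and ∂h/∂u = 5s + 4u + 7 = 0, so (s, u) = (-35/9, 28/9).
The Hessian has h_{ss} = 4, h_{uu} = 4, h_{su} = 5, giving D = -9 < 0, so the point is a saddle point.
h(-35/9, 28/9) = 35/9.

35/9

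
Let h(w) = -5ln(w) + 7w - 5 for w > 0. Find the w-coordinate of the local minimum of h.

5/7

h'(w) = -5/w + 7 = 0 gives w = 5/7.
h''(w) = 5/w², which is positive for w > 0, so this is a local minimum.
h(5/7) = -5·ln(5/7) + 5 - 5 ≈ 1.6824.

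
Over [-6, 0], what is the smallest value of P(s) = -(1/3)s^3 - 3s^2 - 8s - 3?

-3

The derivative is -s^2 - 6s - 8, which vanishes at s = -4 and s = -2.
Compare values at every candidate in [-6, 0]: P(-6) = 9,  P(-4) = 7/3,  P(-2) = 11/3,  P(0) = -3.
The minimum over the interval is -3, attained at s = 0.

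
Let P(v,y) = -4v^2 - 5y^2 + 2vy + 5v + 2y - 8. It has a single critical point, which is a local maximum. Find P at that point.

-447/76

∂P/∂v = -8v + 2y + 5 = 0 and ∂P/∂y = 2v - 10y + 2 = 0, so (v, y) = (27/38, 13/38).
The Hessian has P_{vv} = -8, P_{yy} = -10, P_{vy} = 2, giving D = 76 > 0 with P_{vv} < 0, so the point is a local maximum.
P(27/38, 13/38) = -447/76.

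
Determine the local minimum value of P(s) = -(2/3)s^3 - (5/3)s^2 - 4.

-449/81

P'(s) = -2s^2 - (10/3)s. Setting P'(s) = 0 gives s ∈ {-5/3, 0}.
P''(s) = -4s - 10/3. P''(-5/3) = 10/3 > 0 ⇒ local minimum; P''(0) = -10/3 < 0 ⇒ local maximum.
So the local minimum value is P(-5/3) = -449/81.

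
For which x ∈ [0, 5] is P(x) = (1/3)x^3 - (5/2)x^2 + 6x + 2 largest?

Differentiating, P'(x) = x^2 - 5x + 6; which vanishes at x = 2 and x = 3.
Compare values at every candidate in [0, 5]: P(0) = 2, P(2) = 20/3, P(3) = 13/2, P(5) = 67/6.
So the maximum is P(5) = 67/6.

5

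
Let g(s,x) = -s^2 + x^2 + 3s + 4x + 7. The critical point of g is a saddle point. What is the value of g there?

∂g/∂s = -2s + 3 = 0 and ∂g/∂x = 2x + 4 = 0, so (s, x) = (3/2, -2).
The Hessian has g_{ss} = -2, g_{xx} = 2, g_{sx} = 0, giving D = -4 < 0, so the point is a saddle point.
g(3/2, -2) = 21/4.

21/4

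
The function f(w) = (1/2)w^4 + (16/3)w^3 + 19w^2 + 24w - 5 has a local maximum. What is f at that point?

Critical points: f'(w) = 2w^3 + 16w^2 + 38w + 24 vanishes at w = -4, -3, -1.
f''(w) = 6w^2 + 32w + 38. f''(-4) = 6 > 0 ⇒ local minimum; f''(-3) = -4 < 0 ⇒ local maximum; f''(-1) = 12 > 0 ⇒ local minimum.
Thus f has its local maximum at w = -3, with value -19/2.

-19/2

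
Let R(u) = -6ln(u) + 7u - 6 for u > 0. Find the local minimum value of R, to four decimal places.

0.9249

R'(u) = -6/u + 7 = 0 gives u = 6/7.
R''(u) = 6/u², which is positive for u > 0, so this is a local minimum.
R(6/7) = -6·ln(6/7) + 6 - 6 ≈ 0.9249.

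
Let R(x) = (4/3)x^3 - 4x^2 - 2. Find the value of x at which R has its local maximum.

0

Critical points: R'(x) = 4x^2 - 8x vanishes at x = 0, 2.
R''(x) = 8x - 8. R''(0) = -8 < 0 ⇒ local maximum; R''(2) = 8 > 0 ⇒ local minimum.
The local maximum is R(0) = -2.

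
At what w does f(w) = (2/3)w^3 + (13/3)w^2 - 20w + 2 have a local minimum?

f'(w) = 2w^2 + (26/3)w - 20. Setting f'(w) = 0 gives w ∈ {-6, 5/3}.
f''(w) = 4w + 26/3. f''(-6) = -46/3 < 0 ⇒ local maximum; f''(5/3) = 46/3 > 0 ⇒ local minimum.
So the local minimum value is f(5/3) = -1313/81.

5/3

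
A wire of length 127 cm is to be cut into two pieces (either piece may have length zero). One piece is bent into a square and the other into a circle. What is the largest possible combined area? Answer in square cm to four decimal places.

1283.5050

Let x be the length used for the square. Square side x/4; circle radius (127−x)/(2π).
A(x) = (x/4)² + π·((127−x)/(2π))² = x²/16 + (127−x)²/(4π) for 0 ≤ x ≤ 127. A'(x) = x/8 − (127−x)/(2π) = 0 gives x = 4·127/(π+4) ≈ 71.1326.
A'' > 0, so the interior critical point is a minimum; the maximum is at an endpoint. A(0) = 1283.5050 and A(127) = 1008.0625, so the largest area is 1283.5050.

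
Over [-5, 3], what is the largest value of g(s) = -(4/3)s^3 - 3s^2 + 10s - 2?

119/3

g'(s) = -4s^2 - 6s + 10, which vanishes at s = -5/2 and s = 1.
Compare values at every candidate in [-5, 3]: g(-5) = 119/3, g(-5/2) = -299/12, g(1) = 11/3, g(3) = -35.
So the maximum is g(-5) = 119/3.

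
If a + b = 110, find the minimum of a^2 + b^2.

6050

With a + b = 110, a^2 + b^2 = a^2 + (110 − a)^2.
The derivative 2a − 2(110 − a) = 4a − 220 vanishes at a = 55; second derivative 4 > 0, a minimum.
The minimum is 2·(55)^2 = 6050.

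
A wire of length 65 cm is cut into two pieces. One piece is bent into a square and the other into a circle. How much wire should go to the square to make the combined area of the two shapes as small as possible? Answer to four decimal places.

36.4064

Let x be the length used for the square. Square side x/4; circle radius (65−x)/(2π).
A(x) = (x/4)² + π·((65−x)/(2π))² = x²/16 + (65−x)²/(4π) for 0 ≤ x ≤ 65. A'(x) = x/8 − (65−x)/(2π) = 0 gives x = 4·65/(π+4) ≈ 36.4064.
A'' = 1/8 + 1/(2π) > 0, so this gives the minimum combined area; x ≈ 36.4064 cm to the square.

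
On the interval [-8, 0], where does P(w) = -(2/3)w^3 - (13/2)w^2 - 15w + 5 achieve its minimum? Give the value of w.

-5

The derivative is -2w^2 - 13w - 15, which vanishes at w = -5 and w = -3/2.
Candidates: P(-8) = 151/3; P(-5) = 5/6; P(-3/2) = 121/8; P(0) = 5.
So the minimum is P(-5) = 5/6.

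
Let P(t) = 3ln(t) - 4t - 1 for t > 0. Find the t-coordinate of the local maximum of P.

P'(t) = 3/t − 4 = 0 gives t = 3/4.
P''(t) = -3/t², which is negative for t > 0, so this is a local maximum.
P(3/4) = 3·ln(3/4) - 3 - 1 ≈ -4.8630.

3/4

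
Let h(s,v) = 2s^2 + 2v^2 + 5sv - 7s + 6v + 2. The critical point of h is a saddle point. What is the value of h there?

398/9

∂h/∂s = 4s + 5v - 7 = 0 and ∂h/∂v = 5s + 4v + 6 = 0, so (s, v) = (-58/9, 59/9).
The Hessian has h_{ss} = 4, h_{vv} = 4, h_{sv} = 5, giving D = -9 < 0, so the point is a saddle point.
h(-58/9, 59/9) = 398/9.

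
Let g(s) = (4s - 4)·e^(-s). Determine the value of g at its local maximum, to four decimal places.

By the product rule, g'(s) = (-4s + 8)·e^(-s). Since e^(-s) > 0, the only critical point is s = 2.
g''(2) has the same sign as -4 < 0, so this is a local maximum.
g(2) = (4)·e^(-2) ≈ 0.5413.

0.5413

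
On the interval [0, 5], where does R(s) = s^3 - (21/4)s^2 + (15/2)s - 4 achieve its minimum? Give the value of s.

0

R'(s) = 3s^2 - (21/2)s + 15/2, which vanishes at s = 1 and s = 5/2.
Candidates: R(0) = -4,  R(1) = -3/4,  R(5/2) = -39/16,  R(5) = 109/4.
The minimum over the interval is -4, attained at s = 0.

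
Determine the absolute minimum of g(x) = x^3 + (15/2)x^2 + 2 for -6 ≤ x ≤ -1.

The derivative is 3x^2 + 15x, whose only zero in [-6, -1] is x = -5.
Evaluating at the critical points and endpoints: g(-6) = 56, g(-5) = 129/2, g(-1) = 17/2.
So the minimum is g(-1) = 17/2.

17/2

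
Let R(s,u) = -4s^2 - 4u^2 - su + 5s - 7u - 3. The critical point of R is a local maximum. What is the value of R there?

∂R/∂s = -8s - u + 5 = 0 and ∂R/∂u = -s - 8u - 7 = 0, so (s, u) = (47/63, -61/63).
The Hessian has R_{ss} = -8, R_{uu} = -8, R_{su} = -1, giving D = 63 > 0 with R_{ss} < 0, so the point is a local maximum.
R(47/63, -61/63) = 142/63.

142/63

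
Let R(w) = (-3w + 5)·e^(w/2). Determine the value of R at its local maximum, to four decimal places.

R'(w) = (-3)·e^(w/2) + (-3w + 5)·(1/2)·e^(w/2) = (-(3/2)w - 1/2)·e^(w/2). Since e^(w/2) > 0, the only critical point is w = -1/3.
R''(-1/3) has the same sign as -3/2 < 0, so this is a local maximum.
R(-1/3) = (6)·e^(-1/6) ≈ 5.0789.

5.0789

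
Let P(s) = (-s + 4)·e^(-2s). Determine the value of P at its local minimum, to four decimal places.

By the product rule, P'(s) = (2s - 9)·e^(-2s). Since e^(-2s) > 0, the only critical point is s = 9/2.
P''(9/2) has the same sign as 2 > 0, so this is a local minimum.
P(9/2) = (-1/2)·e^(-9) ≈ -0.0001.

-0.0001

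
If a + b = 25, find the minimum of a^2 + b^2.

With a + b = 25, a^2 + b^2 = a^2 + (25 − a)^2.
The derivative 2a − 2(25 − a) = 4a − 50 vanishes at a = 25/2; second derivative 4 > 0, a minimum.
The minimum is 2·(25/2)^2 = 625/2.

625/2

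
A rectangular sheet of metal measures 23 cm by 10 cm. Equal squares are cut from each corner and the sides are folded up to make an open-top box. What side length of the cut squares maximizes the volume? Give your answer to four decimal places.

2.1708

With cut size x, the volume is V(x) = x(23 − 2x)(10 − 2x) for 0 < x < 5.
V'(x) = 12x^2 − 132x + 230. Setting V'(x) = 0 gives x ≈ 2.1708 (the root in (0, 5)).
V''(x) = 24x − 132 is negative there, so this is the maximum; V ≈ 229.1859.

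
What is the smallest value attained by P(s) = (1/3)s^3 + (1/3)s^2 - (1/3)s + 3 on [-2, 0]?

P'(s) = s^2 + (2/3)s - 1/3, whose only zero in [-2, 0] is s = -1.
Compare values at every candidate in [-2, 0]: P(-2) = 7/3, P(-1) = 10/3, P(0) = 3.
The minimum over the interval is 7/3, attained at s = -2.

7/3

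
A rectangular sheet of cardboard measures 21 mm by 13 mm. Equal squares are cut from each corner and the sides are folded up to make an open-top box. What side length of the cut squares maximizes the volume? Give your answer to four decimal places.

With cut size x, the volume is V(x) = x(21 − 2x)(13 − 2x) for 0 < x < 6.5.
V'(x) = 12x^2 − 136x + 273. Setting V'(x) = 0 gives x ≈ 2.6071 (the root in (0, 6.5)).
V''(x) = 24x − 136 is negative there, so this is the maximum; V ≈ 320.4258.

2.6071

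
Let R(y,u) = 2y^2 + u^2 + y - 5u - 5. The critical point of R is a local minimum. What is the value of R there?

-91/8

∂R/∂y = 4y + 1 = 0 and ∂R/∂u = 2u - 5 = 0, so (y, u) = (-1/4, 5/2).
The Hessian has R_{yy} = 4, R_{uu} = 2, R_{yu} = 0, giving D = 8 > 0 with R_{yy} > 0, so the point is a local minimum.
R(-1/4, 5/2) = -91/8.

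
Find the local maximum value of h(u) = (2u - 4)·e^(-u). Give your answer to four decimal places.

0.0996

Differentiating with the product rule gives h'(u) = (-2u + 6)·e^(-u). Since e^(-u) > 0, the only critical point is u = 3.
h''(3) has the same sign as -2 < 0, so this is a local maximum.
h(3) = (2)·e^(-3) ≈ 0.0996.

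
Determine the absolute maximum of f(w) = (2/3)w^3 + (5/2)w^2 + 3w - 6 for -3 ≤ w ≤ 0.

-6

f'(w) = 2w^2 + 5w + 3, which vanishes at w = -3/2 and w = -1.
Evaluating at the critical points and endpoints: f(-3) = -21/2; f(-3/2) = -57/8; f(-1) = -43/6; f(0) = -6.
So the maximum is f(0) = -6.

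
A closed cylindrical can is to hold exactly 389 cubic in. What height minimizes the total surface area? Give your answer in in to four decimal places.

7.9120

With radius r and height h, πr²h = 389 so h = 389/(πr²), and S(r) = 2πr² + 2πrh = 2πr² + 2·389/r.
S'(r) = 4πr − 2·389/r² = 0 ⇒ r³ = 389/(2π), so r ≈ 3.9560 and h = 2r ≈ 7.9120.
S''(r) = 4π + 4·389/r³ > 0, so this is the minimum; S ≈ 294.9947.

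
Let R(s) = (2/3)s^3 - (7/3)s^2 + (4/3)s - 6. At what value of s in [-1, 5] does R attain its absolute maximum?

Differentiating, R'(s) = 2s^2 - (14/3)s + 4/3; which vanishes at s = 1/3 and s = 2.
Compare values at every candidate in [-1, 5]: R(-1) = -31/3; R(1/3) = -469/81; R(2) = -22/3; R(5) = 77/3.
Hence the absolute maximum is 77/3 at s = 5.

5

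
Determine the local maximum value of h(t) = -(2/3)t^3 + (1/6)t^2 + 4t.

h'(t) = -2t^2 + (1/3)t + 4 = 0 at t = -4/3, 3/2.
h''(t) = -4t + 1/3. h''(-4/3) = 17/3 > 0 ⇒ local minimum; h''(3/2) = -17/3 < 0 ⇒ local maximum.
So the local maximum value is h(3/2) = 33/8.

33/8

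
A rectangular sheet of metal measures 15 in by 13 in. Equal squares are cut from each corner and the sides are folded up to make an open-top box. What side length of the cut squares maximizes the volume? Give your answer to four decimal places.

With cut size x, the volume is V(x) = x(15 − 2x)(13 − 2x) for 0 < x < 6.5.
V'(x) = 12x^2 − 112x + 195. Setting V'(x) = 0 gives x ≈ 2.3155 (the root in (0, 6.5)).
V''(x) = 24x − 112 is negative there, so this is the maximum; V ≈ 200.9348.

2.3155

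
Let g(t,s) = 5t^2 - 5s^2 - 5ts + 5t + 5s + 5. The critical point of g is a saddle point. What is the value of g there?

∂g/∂t = 10t - 5s + 5 = 0 and ∂g/∂s = -5t - 10s + 5 = 0, so (t, s) = (-1/5, 3/5).
The Hessian has g_{tt} = 10, g_{ss} = -10, g_{ts} = -5, giving D = -125 < 0, so the point is a saddle point.
g(-1/5, 3/5) = 6.

6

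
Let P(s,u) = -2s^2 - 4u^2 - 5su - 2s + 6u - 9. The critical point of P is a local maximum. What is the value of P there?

85/7

∂P/∂s = -4s - 5u - 2 = 0 and ∂P/∂u = -5s - 8u + 6 = 0, so (s, u) = (-46/7, 34/7).
The Hessian has P_{ss} = -4, P_{uu} = -8, P_{su} = -5, giving D = 7 > 0 with P_{ss} < 0, so the point is a local maximum.
P(-46/7, 34/7) = 85/7.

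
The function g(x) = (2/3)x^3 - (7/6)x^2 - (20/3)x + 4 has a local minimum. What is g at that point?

-229/24

Critical points: g'(x) = 2x^2 - (7/3)x - 20/3 vanishes at x = -4/3, 5/2.
Second-derivative test with g''(x) = 4x - 7/3: g''(-4/3) = -23/3 < 0 ⇒ local maximum; g''(5/2) = 23/3 > 0 ⇒ local minimum.
So the local minimum value is g(5/2) = -229/24.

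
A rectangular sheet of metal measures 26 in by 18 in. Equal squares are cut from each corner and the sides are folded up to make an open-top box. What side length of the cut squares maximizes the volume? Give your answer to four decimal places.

3.4891

With cut size x, the volume is V(x) = x(26 − 2x)(18 − 2x) for 0 < x < 9.
V'(x) = 12x^2 − 176x + 468. Setting V'(x) = 0 gives x ≈ 3.4891 (the root in (0, 9)).
V''(x) = 24x − 176 is negative there, so this is the maximum; V ≈ 731.5054.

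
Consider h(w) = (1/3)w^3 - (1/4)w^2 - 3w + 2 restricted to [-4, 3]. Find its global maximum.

77/16

h'(w) = w^2 - (1/2)w - 3, which vanishes at w = -3/2 and w = 2.
Compare values at every candidate in [-4, 3]: h(-4) = -34/3; h(-3/2) = 77/16; h(2) = -7/3; h(3) = -1/4.
So the maximum is h(-3/2) = 77/16.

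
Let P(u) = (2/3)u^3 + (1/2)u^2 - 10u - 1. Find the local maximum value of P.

401/24

P'(u) = 2u^2 + u - 10 = 0 at u = -5/2, 2.
Second-derivative test with P''(u) = 4u + 1: P''(-5/2) = -9 < 0 ⇒ local maximum; P''(2) = 9 > 0 ⇒ local minimum.
Thus P has its local maximum at u = -5/2, with value 401/24.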